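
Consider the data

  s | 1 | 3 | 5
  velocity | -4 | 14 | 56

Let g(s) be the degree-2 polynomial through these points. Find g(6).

86

L_0(6) = (3)·(1)/[(-2)·(-4)] = 3/8
L_1(6) = (5)·(1)/[(2)·(-2)] = -5/4
L_2(6) = (5)·(3)/[(4)·(2)] = 15/8
Sum: (-4)·(3/8) + 14·(-5/4) + 56·(15/8) = 86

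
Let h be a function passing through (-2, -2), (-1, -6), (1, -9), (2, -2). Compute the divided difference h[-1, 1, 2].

17/6

h[-1,1] = (-9 - (-6)) / (1 - (-1)) = -3/2
h[1,2] = (-2 - (-9)) / (2 - 1) = 7
h[-1,1,2] = (7 - (-3/2)) / (2 - (-1)) = 17/6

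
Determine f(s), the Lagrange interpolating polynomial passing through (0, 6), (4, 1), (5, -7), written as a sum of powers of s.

f(s) = -(27/20)s^2 + (83/20)s + 6

Build the Lagrange basis polynomials:
L_0(s) = (s - 4)(s - 5) / [20] = (1/20)s^2 - (9/20)s + 1
L_1(s) = s(s - 5) / [-4] = -(1/4)s^2 + (5/4)s
L_2(s) = s(s - 4) / [5] = (1/5)s^2 - (4/5)s
f(s) = 6·L_0 + 1·L_1 + (-7)·L_2
  6·L_0(s) = (3/10)s^2 - (27/10)s + 6
  1·L_1(s) = -(1/4)s^2 + (5/4)s
  (-7)·L_2(s) = -(7/5)s^2 + (28/5)s
Adding term by term: -(27/20)s^2 + (83/20)s + 6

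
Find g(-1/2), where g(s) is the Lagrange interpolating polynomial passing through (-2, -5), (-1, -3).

-2

Evaluate each Lagrange basis at s = -1/2:
L_0(-1/2) = (1/2)/[(-1)] = -1/2
L_1(-1/2) = (3/2)/[(1)] = 3/2
Sum: (-5)·(-1/2) + (-3)·(3/2) = -2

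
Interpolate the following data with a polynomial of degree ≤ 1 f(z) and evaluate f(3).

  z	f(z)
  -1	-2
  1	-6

-10

Evaluate each Lagrange basis at z = 3:
L_0(3) = (2)/[(-2)] = -1
L_1(3) = (4)/[(2)] = 2
Sum: (-2)·(-1) + (-6)·(2) = -10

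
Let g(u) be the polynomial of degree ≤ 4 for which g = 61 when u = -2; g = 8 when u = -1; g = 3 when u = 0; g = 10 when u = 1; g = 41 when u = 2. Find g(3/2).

Using Newton's divided-difference form:
g[-2,-1] = (8 - 61) / (-1 - (-2)) = -53
g[-1,0] = (3 - 8) / (0 - (-1)) = -5
g[0,1] = (10 - 3) / (1 - 0) = 7
g[1,2] = (41 - 10) / (2 - 1) = 31
g[-2,-1,0] = (-5 - (-53)) / (0 - (-2)) = 24
g[-1,0,1] = (7 - (-5)) / (1 - (-1)) = 6
g[0,1,2] = (31 - 7) / (2 - 0) = 12
g[-2,-1,0,1] = (6 - 24) / (1 - (-2)) = -6
g[-1,0,1,2] = (12 - 6) / (2 - (-1)) = 2
g[-2,-1,0,1,2] = (2 - (-6)) / (2 - (-2)) = 2
g(3/2) = 61 + (-53)·(7/2) + 24·(7/2)·(5/2) + (-6)·(7/2)·(5/2)·(3/2) + 2·(7/2)·(5/2)·(3/2)·(1/2) = 159/8

159/8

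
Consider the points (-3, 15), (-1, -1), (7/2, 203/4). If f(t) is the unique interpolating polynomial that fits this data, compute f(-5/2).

35/4

Using Newton's divided-difference form:
f[-3,-1] = (-1 - 15) / (-1 - (-3)) = -8
f[-1,7/2] = (203/4 - (-1)) / (7/2 - (-1)) = 23/2
f[-3,-1,7/2] = (23/2 - (-8)) / (7/2 - (-3)) = 3
f(-5/2) = 15 + (-8)·(1/2) + 3·(1/2)·(-3/2) = 35/4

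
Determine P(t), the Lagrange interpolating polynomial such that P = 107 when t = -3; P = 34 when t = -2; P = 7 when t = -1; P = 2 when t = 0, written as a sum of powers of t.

P(t) = -4t^3 - t^2 - 2t + 2

Build the Lagrange basis polynomials:
L_0(t) = (t + 2)(t + 1)t / [-6] = -(1/6)t^3 - (1/2)t^2 - (1/3)t
L_1(t) = (t + 3)(t + 1)t / [2] = (1/2)t^3 + 2t^2 + (3/2)t
L_2(t) = (t + 3)(t + 2)t / [-2] = -(1/2)t^3 - (5/2)t^2 - 3t
L_3(t) = (t + 3)(t + 2)(t + 1) / [6] = (1/6)t^3 + t^2 + (11/6)t + 1
P(t) = 107·L_0 + 34·L_1 + 7·L_2 + 2·L_3
  107·L_0(t) = -(107/6)t^3 - (107/2)t^2 - (107/3)t
  34·L_1(t) = 17t^3 + 68t^2 + 51t
  7·L_2(t) = -(7/2)t^3 - (35/2)t^2 - 21t
  2·L_3(t) = (1/3)t^3 + 2t^2 + (11/3)t + 2
Adding term by term: -4t^3 - t^2 - 2t + 2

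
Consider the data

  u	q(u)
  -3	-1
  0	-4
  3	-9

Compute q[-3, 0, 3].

q[-3,0] = (-4 - (-1)) / (0 - (-3)) = -1
q[0,3] = (-9 - (-4)) / (3 - 0) = -5/3
q[-3,0,3] = (-5/3 - (-1)) / (3 - (-3)) = -1/9

-1/9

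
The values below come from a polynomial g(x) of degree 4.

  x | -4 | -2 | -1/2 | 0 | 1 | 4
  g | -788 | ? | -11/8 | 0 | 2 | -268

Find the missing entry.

-70

The 5 known values determine g uniquely (degree ≤ 4).
Evaluate each Lagrange basis at x = -2:
L_0(-2) = (-3/2)·(-2)·(-3)·(-6)/[(-7/2)·(-4)·(-5)·(-8)] = 27/280
L_1(-2) = (2)·(-2)·(-3)·(-6)/[(7/2)·(-1/2)·(-3/2)·(-9/2)] = 128/21
L_2(-2) = (2)·(-3/2)·(-3)·(-6)/[(4)·(1/2)·(-1)·(-4)] = -27/4
L_3(-2) = (2)·(-3/2)·(-2)·(-6)/[(5)·(3/2)·(1)·(-3)] = 8/5
L_4(-2) = (2)·(-3/2)·(-2)·(-3)/[(8)·(9/2)·(4)·(3)] = -1/24
Sum: (-788)·(27/280) + (-11/8)·(128/21) + 0 + 2·(8/5) + (-268)·(-1/24) = -70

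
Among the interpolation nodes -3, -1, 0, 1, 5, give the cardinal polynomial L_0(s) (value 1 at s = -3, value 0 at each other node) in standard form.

L_0(s) = (s + 1)s(s - 1)(s - 5) / [(-2)·(-3)·(-4)·(-8)]
       = (s^4 - 5s^3 - s^2 + 5s) / (192)

L_0(s) = (1/192)s^4 - (5/192)s^3 - (1/192)s^2 + (5/192)s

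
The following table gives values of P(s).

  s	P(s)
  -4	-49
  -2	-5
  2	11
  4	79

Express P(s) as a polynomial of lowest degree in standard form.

P(s) = s^3 + s^2 - 1

Build the Lagrange basis polynomials:
L_0(s) = (s + 2)(s - 2)(s - 4) / [-96] = -(1/96)s^3 + (1/24)s^2 + (1/24)s - 1/6
L_1(s) = (s + 4)(s - 2)(s - 4) / [48] = (1/48)s^3 - (1/24)s^2 - (1/3)s + 2/3
L_2(s) = (s + 4)(s + 2)(s - 4) / [-48] = -(1/48)s^3 - (1/24)s^2 + (1/3)s + 2/3
L_3(s) = (s + 4)(s + 2)(s - 2) / [96] = (1/96)s^3 + (1/24)s^2 - (1/24)s - 1/6
P(s) = (-49)·L_0 + (-5)·L_1 + 11·L_2 + 79·L_3
  (-49)·L_0(s) = (49/96)s^3 - (49/24)s^2 - (49/24)s + 49/6
  (-5)·L_1(s) = -(5/48)s^3 + (5/24)s^2 + (5/3)s - 10/3
  11·L_2(s) = -(11/48)s^3 - (11/24)s^2 + (11/3)s + 22/3
  79·L_3(s) = (79/96)s^3 + (79/24)s^2 - (79/24)s - 79/6
Adding term by term: s^3 + s^2 - 1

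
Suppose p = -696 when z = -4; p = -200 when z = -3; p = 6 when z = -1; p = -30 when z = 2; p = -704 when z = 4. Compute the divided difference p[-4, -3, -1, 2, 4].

-3

p[-4,-3] = (-200 - (-696)) / (-3 - (-4)) = 496
p[-3,-1] = (6 - (-200)) / (-1 - (-3)) = 103
p[-1,2] = (-30 - 6) / (2 - (-1)) = -12
p[2,4] = (-704 - (-30)) / (4 - 2) = -337
p[-4,-3,-1] = (103 - 496) / (-1 - (-4)) = -131
p[-3,-1,2] = (-12 - 103) / (2 - (-3)) = -23
p[-1,2,4] = (-337 - (-12)) / (4 - (-1)) = -65
p[-4,-3,-1,2] = (-23 - (-131)) / (2 - (-4)) = 18
p[-3,-1,2,4] = (-65 - (-23)) / (4 - (-3)) = -6
p[-4,-3,-1,2,4] = (-6 - 18) / (4 - (-4)) = -3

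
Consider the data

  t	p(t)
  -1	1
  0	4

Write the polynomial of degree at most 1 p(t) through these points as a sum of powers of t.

p(t) = 3t + 4

L_0(t) = t / [-1] = -t
L_1(t) = (t + 1) / [1] = t + 1
p(t) = 1·L_0 + 4·L_1
  1·L_0(t) = -t
  4·L_1(t) = 4t + 4
Adding term by term: 3t + 4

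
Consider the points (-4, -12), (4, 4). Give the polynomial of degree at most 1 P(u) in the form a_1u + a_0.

L_0(u) = (u - 4) / [-8] = -(1/8)u + 1/2
L_1(u) = (u + 4) / [8] = (1/8)u + 1/2
P(u) = (-12)·L_0 + 4·L_1
  (-12)·L_0(u) = (3/2)u - 6
  4·L_1(u) = (1/2)u + 2
Adding term by term: 2u - 4

P(u) = 2u - 4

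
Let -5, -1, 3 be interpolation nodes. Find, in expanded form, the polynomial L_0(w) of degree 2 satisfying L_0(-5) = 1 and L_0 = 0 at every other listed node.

L_0(w) = (1/32)w^2 - (1/16)w - 3/32

L_0(w) = (w + 1)(w - 3) / [(-4)·(-8)]
       = (w^2 - 2w - 3) / (32)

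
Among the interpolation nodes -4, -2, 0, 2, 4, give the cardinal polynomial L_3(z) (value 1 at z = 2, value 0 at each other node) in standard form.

L_3(z) = (z + 4)(z + 2)z(z - 4) / [(6)·(4)·(2)·(-2)]
       = (z^4 + 2z^3 - 16z^2 - 32z) / (-96)

L_3(z) = -(1/96)z^4 - (1/48)z^3 + (1/6)z^2 + (1/3)z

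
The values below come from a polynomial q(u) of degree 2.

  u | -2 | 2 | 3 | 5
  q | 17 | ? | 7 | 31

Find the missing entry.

The 3 known values determine q uniquely (degree ≤ 2).
Evaluate each Lagrange basis at u = 2:
L_0(2) = (-1)·(-3)/[(-5)·(-7)] = 3/35
L_1(2) = (4)·(-3)/[(5)·(-2)] = 6/5
L_2(2) = (4)·(-1)/[(7)·(2)] = -2/7
Sum: 17·(3/35) + 7·(6/5) + 31·(-2/7) = 1

1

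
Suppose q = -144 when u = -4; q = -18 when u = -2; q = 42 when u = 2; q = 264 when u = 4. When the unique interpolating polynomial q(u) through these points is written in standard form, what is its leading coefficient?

3

L_0(u) = (u + 2)(u - 2)(u - 4) / [-96] = -(1/96)u^3 + (1/24)u^2 + (1/24)u - 1/6
L_1(u) = (u + 4)(u - 2)(u - 4) / [48] = (1/48)u^3 - (1/24)u^2 - (1/3)u + 2/3
L_2(u) = (u + 4)(u + 2)(u - 4) / [-48] = -(1/48)u^3 - (1/24)u^2 + (1/3)u + 2/3
L_3(u) = (u + 4)(u + 2)(u - 2) / [96] = (1/96)u^3 + (1/24)u^2 - (1/24)u - 1/6
q(u) = (-144)·L_0 + (-18)·L_1 + 42·L_2 + 264·L_3
Only the coefficient of u^3 is needed; take it from each L_i and combine:
(-144)·(-1/96) + (-18)·(1/48) + 42·(-1/48) + 264·(1/96) = 3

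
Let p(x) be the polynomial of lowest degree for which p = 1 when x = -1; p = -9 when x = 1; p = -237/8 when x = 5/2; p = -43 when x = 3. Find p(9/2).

-905/8

Using Newton's divided-difference form:
p[-1,1] = (-9 - 1) / (1 - (-1)) = -5
p[1,5/2] = (-237/8 - (-9)) / (5/2 - 1) = -55/4
p[5/2,3] = (-43 - (-237/8)) / (3 - 5/2) = -107/4
p[-1,1,5/2] = (-55/4 - (-5)) / (5/2 - (-1)) = -5/2
p[1,5/2,3] = (-107/4 - (-55/4)) / (3 - 1) = -13/2
p[-1,1,5/2,3] = (-13/2 - (-5/2)) / (3 - (-1)) = -1
p(9/2) = 1 + (-5)·(11/2) + (-5/2)·(11/2)·(7/2) + (-1)·(11/2)·(7/2)·(2) = -905/8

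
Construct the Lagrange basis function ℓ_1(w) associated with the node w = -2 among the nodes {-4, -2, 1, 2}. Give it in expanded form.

ℓ_1(w) = (1/24)w^3 + (1/24)w^2 - (5/12)w + 1/3

ℓ_1(w) = (w + 4)(w - 1)(w - 2) / [(2)·(-3)·(-4)]
       = (w^3 + w^2 - 10w + 8) / (24)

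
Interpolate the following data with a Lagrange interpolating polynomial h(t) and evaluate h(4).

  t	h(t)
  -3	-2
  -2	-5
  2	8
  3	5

Evaluate each Lagrange basis at t = 4:
L_0(4) = (6)·(2)·(1)/[(-1)·(-5)·(-6)] = -2/5
L_1(4) = (7)·(2)·(1)/[(1)·(-4)·(-5)] = 7/10
L_2(4) = (7)·(6)·(1)/[(5)·(4)·(-1)] = -21/10
L_3(4) = (7)·(6)·(2)/[(6)·(5)·(1)] = 14/5
Sum: (-2)·(-2/5) + (-5)·(7/10) + 8·(-21/10) + 5·(14/5) = -11/2

-11/2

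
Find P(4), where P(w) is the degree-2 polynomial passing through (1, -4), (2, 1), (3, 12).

Evaluate each Lagrange basis at w = 4:
L_0(4) = (2)·(1)/[(-1)·(-2)] = 1
L_1(4) = (3)·(1)/[(1)·(-1)] = -3
L_2(4) = (3)·(2)/[(2)·(1)] = 3
Sum: (-4)·(1) + 1·(-3) + 12·(3) = 29

29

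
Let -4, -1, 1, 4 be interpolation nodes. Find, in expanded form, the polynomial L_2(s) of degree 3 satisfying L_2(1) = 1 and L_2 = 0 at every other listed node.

L_2(s) = -(1/30)s^3 - (1/30)s^2 + (8/15)s + 8/15

L_2(s) = (s + 4)(s + 1)(s - 4) / [(5)·(2)·(-3)]
       = (s^3 + s^2 - 16s - 16) / (-30)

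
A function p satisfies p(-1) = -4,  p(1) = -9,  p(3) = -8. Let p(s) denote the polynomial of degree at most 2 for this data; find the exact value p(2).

-37/4

Evaluate each Lagrange basis at s = 2:
L_0(2) = (1)·(-1)/[(-2)·(-4)] = -1/8
L_1(2) = (3)·(-1)/[(2)·(-2)] = 3/4
L_2(2) = (3)·(1)/[(4)·(2)] = 3/8
Sum: (-4)·(-1/8) + (-9)·(3/4) + (-8)·(3/8) = -37/4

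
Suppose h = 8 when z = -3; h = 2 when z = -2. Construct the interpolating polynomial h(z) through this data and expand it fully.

Build the Lagrange basis polynomials:
L_0(z) = (z + 2) / [-1] = -z - 2
L_1(z) = (z + 3) / [1] = z + 3
h(z) = 8·L_0 + 2·L_1
  8·L_0(z) = -8z - 16
  2·L_1(z) = 2z + 6
Adding term by term: -6z - 10

h(z) = -6z - 10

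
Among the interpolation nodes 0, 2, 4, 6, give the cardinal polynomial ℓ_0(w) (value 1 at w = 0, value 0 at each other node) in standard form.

ℓ_0(w) = (w - 2)(w - 4)(w - 6) / [(-2)·(-4)·(-6)]
       = (w^3 - 12w^2 + 44w - 48) / (-48)

ℓ_0(w) = -(1/48)w^3 + (1/4)w^2 - (11/12)w + 1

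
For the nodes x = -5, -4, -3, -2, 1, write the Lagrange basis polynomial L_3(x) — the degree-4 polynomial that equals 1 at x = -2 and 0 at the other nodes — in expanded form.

L_3(x) = -(1/18)x^4 - (11/18)x^3 - (35/18)x^2 - (13/18)x + 10/3

L_3(x) = (x + 5)(x + 4)(x + 3)(x - 1) / [(3)·(2)·(1)·(-3)]
       = (x^4 + 11x^3 + 35x^2 + 13x - 60) / (-18)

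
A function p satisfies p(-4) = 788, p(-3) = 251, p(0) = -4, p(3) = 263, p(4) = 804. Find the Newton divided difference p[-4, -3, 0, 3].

-12

p[-4,-3] = (251 - 788) / (-3 - (-4)) = -537
p[-3,0] = (-4 - 251) / (0 - (-3)) = -85
p[0,3] = (263 - (-4)) / (3 - 0) = 89
p[-4,-3,0] = (-85 - (-537)) / (0 - (-4)) = 113
p[-3,0,3] = (89 - (-85)) / (3 - (-3)) = 29
p[-4,-3,0,3] = (29 - 113) / (3 - (-4)) = -12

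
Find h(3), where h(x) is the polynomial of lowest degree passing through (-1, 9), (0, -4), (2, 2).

21

Evaluate each Lagrange basis at x = 3:
L_0(3) = (3)·(1)/[(-1)·(-3)] = 1
L_1(3) = (4)·(1)/[(1)·(-2)] = -2
L_2(3) = (4)·(3)/[(3)·(2)] = 2
Sum: 9·(1) + (-4)·(-2) + 2·(2) = 21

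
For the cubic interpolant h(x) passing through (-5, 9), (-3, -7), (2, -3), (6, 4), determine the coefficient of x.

29963/13860

Build the Lagrange basis polynomials:
L_0(x) = (x + 3)(x - 2)(x - 6) / [-154] = -(1/154)x^3 + (5/154)x^2 + (6/77)x - 18/77
L_1(x) = (x + 5)(x - 2)(x - 6) / [90] = (1/90)x^3 - (1/30)x^2 - (14/45)x + 2/3
L_2(x) = (x + 5)(x + 3)(x - 6) / [-140] = -(1/140)x^3 - (1/70)x^2 + (33/140)x + 9/14
L_3(x) = (x + 5)(x + 3)(x - 2) / [396] = (1/396)x^3 + (1/66)x^2 - (1/396)x - 5/66
h(x) = 9·L_0 + (-7)·L_1 + (-3)·L_2 + 4·L_3
Only the coefficient of x is needed; take it from each L_i and combine:
9·(6/77) + (-7)·(-14/45) + (-3)·(33/140) + 4·(-1/396) = 29963/13860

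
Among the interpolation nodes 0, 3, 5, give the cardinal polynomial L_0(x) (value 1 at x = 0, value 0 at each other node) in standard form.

L_0(x) = (x - 3)(x - 5) / [(-3)·(-5)]
       = (x^2 - 8x + 15) / (15)

L_0(x) = (1/15)x^2 - (8/15)x + 1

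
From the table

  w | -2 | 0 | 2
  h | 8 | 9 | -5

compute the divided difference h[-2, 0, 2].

-15/8

h[-2,0] = (9 - 8) / (0 - (-2)) = 1/2
h[0,2] = (-5 - 9) / (2 - 0) = -7
h[-2,0,2] = (-7 - 1/2) / (2 - (-2)) = -15/8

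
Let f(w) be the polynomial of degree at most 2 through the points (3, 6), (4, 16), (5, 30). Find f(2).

Using Newton's divided-difference form:
f[3,4] = (16 - 6) / (4 - 3) = 10
f[4,5] = (30 - 16) / (5 - 4) = 14
f[3,4,5] = (14 - 10) / (5 - 3) = 2
f(2) = 6 + 10·(-1) + 2·(-1)·(-2) = 0

0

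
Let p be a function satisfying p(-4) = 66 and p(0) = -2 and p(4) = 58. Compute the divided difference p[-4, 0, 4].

4

p[-4,0] = (-2 - 66) / (0 - (-4)) = -17
p[0,4] = (58 - (-2)) / (4 - 0) = 15
p[-4,0,4] = (15 - (-17)) / (4 - (-4)) = 4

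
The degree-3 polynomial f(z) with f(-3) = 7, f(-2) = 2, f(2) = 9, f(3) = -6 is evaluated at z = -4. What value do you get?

241/10

Evaluate each Lagrange basis at z = -4:
L_0(-4) = (-2)·(-6)·(-7)/[(-1)·(-5)·(-6)] = 14/5
L_1(-4) = (-1)·(-6)·(-7)/[(1)·(-4)·(-5)] = -21/10
L_2(-4) = (-1)·(-2)·(-7)/[(5)·(4)·(-1)] = 7/10
L_3(-4) = (-1)·(-2)·(-6)/[(6)·(5)·(1)] = -2/5
Sum: 7·(14/5) + 2·(-21/10) + 9·(7/10) + (-6)·(-2/5) = 241/10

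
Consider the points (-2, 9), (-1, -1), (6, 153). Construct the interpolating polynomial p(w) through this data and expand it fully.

L_0(w) = (w + 1)(w - 6) / [8] = (1/8)w^2 - (5/8)w - 3/4
L_1(w) = (w + 2)(w - 6) / [-7] = -(1/7)w^2 + (4/7)w + 12/7
L_2(w) = (w + 2)(w + 1) / [56] = (1/56)w^2 + (3/56)w + 1/28
p(w) = 9·L_0 + (-1)·L_1 + 153·L_2
  9·L_0(w) = (9/8)w^2 - (45/8)w - 27/4
  (-1)·L_1(w) = (1/7)w^2 - (4/7)w - 12/7
  153·L_2(w) = (153/56)w^2 + (459/56)w + 153/28
Adding term by term: 4w^2 + 2w - 3

p(w) = 4w^2 + 2w - 3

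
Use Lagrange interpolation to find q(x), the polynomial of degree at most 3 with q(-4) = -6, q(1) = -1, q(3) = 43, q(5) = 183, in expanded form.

q(x) = x^3 + 3x^2 - 3x - 2

Build the Lagrange basis polynomials:
L_0(x) = (x - 1)(x - 3)(x - 5) / [-315] = -(1/315)x^3 + (1/35)x^2 - (23/315)x + 1/21
L_1(x) = (x + 4)(x - 3)(x - 5) / [40] = (1/40)x^3 - (1/10)x^2 - (17/40)x + 3/2
L_2(x) = (x + 4)(x - 1)(x - 5) / [-28] = -(1/28)x^3 + (1/14)x^2 + (19/28)x - 5/7
L_3(x) = (x + 4)(x - 1)(x - 3) / [72] = (1/72)x^3 - (13/72)x + 1/6
q(x) = (-6)·L_0 + (-1)·L_1 + 43·L_2 + 183·L_3
  (-6)·L_0(x) = (2/105)x^3 - (6/35)x^2 + (46/105)x - 2/7
  (-1)·L_1(x) = -(1/40)x^3 + (1/10)x^2 + (17/40)x - 3/2
  43·L_2(x) = -(43/28)x^3 + (43/14)x^2 + (817/28)x - 215/7
  183·L_3(x) = (61/24)x^3 - (793/24)x + 61/2
Adding term by term: x^3 + 3x^2 - 3x - 2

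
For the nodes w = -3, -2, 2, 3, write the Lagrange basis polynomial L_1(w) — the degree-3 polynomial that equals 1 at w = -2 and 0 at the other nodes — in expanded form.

L_1(w) = (w + 3)(w - 2)(w - 3) / [(1)·(-4)·(-5)]
       = (w^3 - 2w^2 - 9w + 18) / (20)

L_1(w) = (1/20)w^3 - (1/10)w^2 - (9/20)w + 9/10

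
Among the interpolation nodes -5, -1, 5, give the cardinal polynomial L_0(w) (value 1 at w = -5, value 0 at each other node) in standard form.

L_0(w) = (w + 1)(w - 5) / [(-4)·(-10)]
       = (w^2 - 4w - 5) / (40)

L_0(w) = (1/40)w^2 - (1/10)w - 1/8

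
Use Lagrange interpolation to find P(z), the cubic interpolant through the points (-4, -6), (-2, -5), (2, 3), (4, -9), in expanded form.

L_0(z) = (z + 2)(z - 2)(z - 4) / [-96] = -(1/96)z^3 + (1/24)z^2 + (1/24)z - 1/6
L_1(z) = (z + 4)(z - 2)(z - 4) / [48] = (1/48)z^3 - (1/24)z^2 - (1/3)z + 2/3
L_2(z) = (z + 4)(z + 2)(z - 4) / [-48] = -(1/48)z^3 - (1/24)z^2 + (1/3)z + 2/3
L_3(z) = (z + 4)(z + 2)(z - 2) / [96] = (1/96)z^3 + (1/24)z^2 - (1/24)z - 1/6
P(z) = (-6)·L_0 + (-5)·L_1 + 3·L_2 + (-9)·L_3
  (-6)·L_0(z) = (1/16)z^3 - (1/4)z^2 - (1/4)z + 1
  (-5)·L_1(z) = -(5/48)z^3 + (5/24)z^2 + (5/3)z - 10/3
  3·L_2(z) = -(1/16)z^3 - (1/8)z^2 + z + 2
  (-9)·L_3(z) = -(3/32)z^3 - (3/8)z^2 + (3/8)z + 3/2
Adding term by term: -(19/96)z^3 - (13/24)z^2 + (67/24)z + 7/6

P(z) = -(19/96)z^3 - (13/24)z^2 + (67/24)z + 7/6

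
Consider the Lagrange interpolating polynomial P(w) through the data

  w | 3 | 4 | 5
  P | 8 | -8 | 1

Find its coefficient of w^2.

25/2

L_0(w) = (w - 4)(w - 5) / [2] = (1/2)w^2 - (9/2)w + 10
L_1(w) = (w - 3)(w - 5) / [-1] = -w^2 + 8w - 15
L_2(w) = (w - 3)(w - 4) / [2] = (1/2)w^2 - (7/2)w + 6
P(w) = 8·L_0 + (-8)·L_1 + 1·L_2
Only the coefficient of w^2 is needed; take it from each L_i and combine:
8·(1/2) + (-8)·(-1) + 1·(1/2) = 25/2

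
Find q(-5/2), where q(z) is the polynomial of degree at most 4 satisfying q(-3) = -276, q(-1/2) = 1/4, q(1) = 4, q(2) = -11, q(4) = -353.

-593/4

L_0(-5/2) = (-2)·(-7/2)·(-9/2)·(-13/2)/[(-5/2)·(-4)·(-5)·(-7)] = 117/200
L_1(-5/2) = (1/2)·(-7/2)·(-9/2)·(-13/2)/[(5/2)·(-3/2)·(-5/2)·(-9/2)] = 91/75
L_2(-5/2) = (1/2)·(-2)·(-9/2)·(-13/2)/[(4)·(3/2)·(-1)·(-3)] = -13/8
L_3(-5/2) = (1/2)·(-2)·(-7/2)·(-13/2)/[(5)·(5/2)·(1)·(-2)] = 91/100
L_4(-5/2) = (1/2)·(-2)·(-7/2)·(-9/2)/[(7)·(9/2)·(3)·(2)] = -1/12
Sum: (-276)·(117/200) + 1/4·(91/75) + 4·(-13/8) + (-11)·(91/100) + (-353)·(-1/12) = -593/4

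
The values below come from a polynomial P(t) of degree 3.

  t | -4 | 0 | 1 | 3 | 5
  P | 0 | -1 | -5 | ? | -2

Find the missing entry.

-287/30

The 4 known values determine P uniquely (degree ≤ 3).
L_0(3) = (3)·(2)·(-2)/[(-4)·(-5)·(-9)] = 1/15
L_1(3) = (7)·(2)·(-2)/[(4)·(-1)·(-5)] = -7/5
L_2(3) = (7)·(3)·(-2)/[(5)·(1)·(-4)] = 21/10
L_3(3) = (7)·(3)·(2)/[(9)·(5)·(4)] = 7/30
Sum: 0 + (-1)·(-7/5) + (-5)·(21/10) + (-2)·(7/30) = -287/30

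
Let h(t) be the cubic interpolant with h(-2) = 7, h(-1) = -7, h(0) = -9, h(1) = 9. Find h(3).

Evaluate each Lagrange basis at t = 3:
L_0(3) = (4)·(3)·(2)/[(-1)·(-2)·(-3)] = -4
L_1(3) = (5)·(3)·(2)/[(1)·(-1)·(-2)] = 15
L_2(3) = (5)·(4)·(2)/[(2)·(1)·(-1)] = -20
L_3(3) = (5)·(4)·(3)/[(3)·(2)·(1)] = 10
Sum: 7·(-4) + (-7)·(15) + (-9)·(-20) + 9·(10) = 137

137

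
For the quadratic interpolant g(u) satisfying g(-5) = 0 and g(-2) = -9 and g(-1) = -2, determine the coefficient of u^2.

5/2

Build the Lagrange basis polynomials:
L_0(u) = (u + 2)(u + 1) / [12] = (1/12)u^2 + (1/4)u + 1/6
L_1(u) = (u + 5)(u + 1) / [-3] = -(1/3)u^2 - 2u - 5/3
L_2(u) = (u + 5)(u + 2) / [4] = (1/4)u^2 + (7/4)u + 5/2
g(u) = 0·L_0 + (-9)·L_1 + (-2)·L_2
Only the coefficient of u^2 is needed; take it from each L_i and combine:
0·(1/12) + (-9)·(-1/3) + (-2)·(1/4) = 5/2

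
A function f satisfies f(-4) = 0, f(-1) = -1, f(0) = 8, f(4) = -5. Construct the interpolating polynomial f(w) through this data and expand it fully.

Build the Lagrange basis polynomials:
L_0(w) = (w + 1)w(w - 4) / [-96] = -(1/96)w^3 + (1/32)w^2 + (1/24)w
L_1(w) = (w + 4)w(w - 4) / [15] = (1/15)w^3 - (16/15)w
L_2(w) = (w + 4)(w + 1)(w - 4) / [-16] = -(1/16)w^3 - (1/16)w^2 + w + 1
L_3(w) = (w + 4)(w + 1)w / [160] = (1/160)w^3 + (1/32)w^2 + (1/40)w
f(w) = 0·L_0 + (-1)·L_1 + 8·L_2 + (-5)·L_3
  0·L_0(w) = 0
  (-1)·L_1(w) = -(1/15)w^3 + (16/15)w
  8·L_2(w) = -(1/2)w^3 - (1/2)w^2 + 8w + 8
  (-5)·L_3(w) = -(1/32)w^3 - (5/32)w^2 - (1/8)w
Adding term by term: -(287/480)w^3 - (21/32)w^2 + (1073/120)w + 8

f(w) = -(287/480)w^3 - (21/32)w^2 + (1073/120)w + 8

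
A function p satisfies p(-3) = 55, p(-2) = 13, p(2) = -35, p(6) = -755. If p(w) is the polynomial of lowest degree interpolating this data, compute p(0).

Using Newton's divided-difference form:
p[-3,-2] = (13 - 55) / (-2 - (-3)) = -42
p[-2,2] = (-35 - 13) / (2 - (-2)) = -12
p[2,6] = (-755 - (-35)) / (6 - 2) = -180
p[-3,-2,2] = (-12 - (-42)) / (2 - (-3)) = 6
p[-2,2,6] = (-180 - (-12)) / (6 - (-2)) = -21
p[-3,-2,2,6] = (-21 - 6) / (6 - (-3)) = -3
p(0) = 55 + (-42)·(3) + 6·(3)·(2) + (-3)·(3)·(2)·(-2) = 1

1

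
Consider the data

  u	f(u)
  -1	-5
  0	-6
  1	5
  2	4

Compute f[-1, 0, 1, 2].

f[-1,0] = (-6 - (-5)) / (0 - (-1)) = -1
f[0,1] = (5 - (-6)) / (1 - 0) = 11
f[1,2] = (4 - 5) / (2 - 1) = -1
f[-1,0,1] = (11 - (-1)) / (1 - (-1)) = 6
f[0,1,2] = (-1 - 11) / (2 - 0) = -6
f[-1,0,1,2] = (-6 - 6) / (2 - (-1)) = -4

-4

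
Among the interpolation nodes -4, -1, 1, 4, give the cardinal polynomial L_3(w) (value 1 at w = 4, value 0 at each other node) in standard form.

L_3(w) = (1/120)w^3 + (1/30)w^2 - (1/120)w - 1/30

L_3(w) = (w + 4)(w + 1)(w - 1) / [(8)·(5)·(3)]
       = (w^3 + 4w^2 - w - 4) / (120)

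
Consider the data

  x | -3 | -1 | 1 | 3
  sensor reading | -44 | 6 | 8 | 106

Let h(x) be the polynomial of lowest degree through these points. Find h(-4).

Evaluate each Lagrange basis at x = -4:
L_0(-4) = (-3)·(-5)·(-7)/[(-2)·(-4)·(-6)] = 35/16
L_1(-4) = (-1)·(-5)·(-7)/[(2)·(-2)·(-4)] = -35/16
L_2(-4) = (-1)·(-3)·(-7)/[(4)·(2)·(-2)] = 21/16
L_3(-4) = (-1)·(-3)·(-5)/[(6)·(4)·(2)] = -5/16
Sum: (-44)·(35/16) + 6·(-35/16) + 8·(21/16) + 106·(-5/16) = -132

-132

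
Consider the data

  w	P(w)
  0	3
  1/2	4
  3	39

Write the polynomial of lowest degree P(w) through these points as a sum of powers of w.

Build the Lagrange basis polynomials:
L_0(w) = (w - 1/2)(w - 3) / [3/2] = (2/3)w^2 - (7/3)w + 1
L_1(w) = w(w - 3) / [-5/4] = -(4/5)w^2 + (12/5)w
L_2(w) = w(w - 1/2) / [15/2] = (2/15)w^2 - (1/15)w
P(w) = 3·L_0 + 4·L_1 + 39·L_2
  3·L_0(w) = 2w^2 - 7w + 3
  4·L_1(w) = -(16/5)w^2 + (48/5)w
  39·L_2(w) = (26/5)w^2 - (13/5)w
Adding term by term: 4w^2 + 3

P(w) = 4w^2 + 3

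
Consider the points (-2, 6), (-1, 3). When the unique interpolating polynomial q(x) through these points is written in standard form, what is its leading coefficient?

-3

L_0(x) = (x + 1) / [-1] = -x - 1
L_1(x) = (x + 2) / [1] = x + 2
q(x) = 6·L_0 + 3·L_1
Only the coefficient of x is needed; take it from each L_i and combine:
6·(-1) + 3·(1) = -3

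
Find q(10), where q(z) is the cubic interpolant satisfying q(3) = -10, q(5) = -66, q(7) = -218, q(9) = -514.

Evaluate each Lagrange basis at z = 10:
L_0(10) = (5)·(3)·(1)/[(-2)·(-4)·(-6)] = -5/16
L_1(10) = (7)·(3)·(1)/[(2)·(-2)·(-4)] = 21/16
L_2(10) = (7)·(5)·(1)/[(4)·(2)·(-2)] = -35/16
L_3(10) = (7)·(5)·(3)/[(6)·(4)·(2)] = 35/16
Sum: (-10)·(-5/16) + (-66)·(21/16) + (-218)·(-35/16) + (-514)·(35/16) = -731

-731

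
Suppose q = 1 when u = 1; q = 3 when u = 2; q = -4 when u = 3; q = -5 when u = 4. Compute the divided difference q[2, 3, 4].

3

q[2,3] = (-4 - 3) / (3 - 2) = -7
q[3,4] = (-5 - (-4)) / (4 - 3) = -1
q[2,3,4] = (-1 - (-7)) / (4 - 2) = 3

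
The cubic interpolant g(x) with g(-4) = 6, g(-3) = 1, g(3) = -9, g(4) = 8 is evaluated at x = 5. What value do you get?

L_0(5) = (8)·(2)·(1)/[(-1)·(-7)·(-8)] = -2/7
L_1(5) = (9)·(2)·(1)/[(1)·(-6)·(-7)] = 3/7
L_2(5) = (9)·(8)·(1)/[(7)·(6)·(-1)] = -12/7
L_3(5) = (9)·(8)·(2)/[(8)·(7)·(1)] = 18/7
Sum: 6·(-2/7) + 1·(3/7) + (-9)·(-12/7) + 8·(18/7) = 243/7

243/7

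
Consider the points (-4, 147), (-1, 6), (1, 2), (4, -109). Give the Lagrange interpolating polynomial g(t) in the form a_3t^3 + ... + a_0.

g(t) = -2t^3 + t^2 + 3

L_0(t) = (t + 1)(t - 1)(t - 4) / [-120] = -(1/120)t^3 + (1/30)t^2 + (1/120)t - 1/30
L_1(t) = (t + 4)(t - 1)(t - 4) / [30] = (1/30)t^3 - (1/30)t^2 - (8/15)t + 8/15
L_2(t) = (t + 4)(t + 1)(t - 4) / [-30] = -(1/30)t^3 - (1/30)t^2 + (8/15)t + 8/15
L_3(t) = (t + 4)(t + 1)(t - 1) / [120] = (1/120)t^3 + (1/30)t^2 - (1/120)t - 1/30
g(t) = 147·L_0 + 6·L_1 + 2·L_2 + (-109)·L_3
  147·L_0(t) = -(49/40)t^3 + (49/10)t^2 + (49/40)t - 49/10
  6·L_1(t) = (1/5)t^3 - (1/5)t^2 - (16/5)t + 16/5
  2·L_2(t) = -(1/15)t^3 - (1/15)t^2 + (16/15)t + 16/15
  (-109)·L_3(t) = -(109/120)t^3 - (109/30)t^2 + (109/120)t + 109/30
Adding term by term: -2t^3 + t^2 + 3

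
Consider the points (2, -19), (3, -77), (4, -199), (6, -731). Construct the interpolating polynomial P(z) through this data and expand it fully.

Build the Lagrange basis polynomials:
L_0(z) = (z - 3)(z - 4)(z - 6) / [-8] = -(1/8)z^3 + (13/8)z^2 - (27/4)z + 9
L_1(z) = (z - 2)(z - 4)(z - 6) / [3] = (1/3)z^3 - 4z^2 + (44/3)z - 16
L_2(z) = (z - 2)(z - 3)(z - 6) / [-4] = -(1/4)z^3 + (11/4)z^2 - 9z + 9
L_3(z) = (z - 2)(z - 3)(z - 4) / [24] = (1/24)z^3 - (3/8)z^2 + (13/12)z - 1
P(z) = (-19)·L_0 + (-77)·L_1 + (-199)·L_2 + (-731)·L_3
  (-19)·L_0(z) = (19/8)z^3 - (247/8)z^2 + (513/4)z - 171
  (-77)·L_1(z) = -(77/3)z^3 + 308z^2 - (3388/3)z + 1232
  (-199)·L_2(z) = (199/4)z^3 - (2189/4)z^2 + 1791z - 1791
  (-731)·L_3(z) = -(731/24)z^3 + (2193/8)z^2 - (9503/12)z + 731
Adding term by term: -4z^3 + 4z^2 - 2z + 1

P(z) = -4z^3 + 4z^2 - 2z + 1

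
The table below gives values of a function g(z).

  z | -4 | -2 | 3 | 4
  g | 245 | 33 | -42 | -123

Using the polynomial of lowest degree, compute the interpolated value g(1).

Evaluate each Lagrange basis at z = 1:
L_0(1) = (3)·(-2)·(-3)/[(-2)·(-7)·(-8)] = -9/56
L_1(1) = (5)·(-2)·(-3)/[(2)·(-5)·(-6)] = 1/2
L_2(1) = (5)·(3)·(-3)/[(7)·(5)·(-1)] = 9/7
L_3(1) = (5)·(3)·(-2)/[(8)·(6)·(1)] = -5/8
Sum: 245·(-9/56) + 33·(1/2) + (-42)·(9/7) + (-123)·(-5/8) = 0

0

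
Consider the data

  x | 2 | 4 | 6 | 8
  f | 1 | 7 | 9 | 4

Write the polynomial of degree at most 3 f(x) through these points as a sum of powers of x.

Newton's divided differences:
f[2,4] = (7 - 1) / (4 - 2) = 3
f[4,6] = (9 - 7) / (6 - 4) = 1
f[6,8] = (4 - 9) / (8 - 6) = -5/2
f[2,4,6] = (1 - 3) / (6 - 2) = -1/2
f[4,6,8] = (-5/2 - 1) / (8 - 4) = -7/8
f[2,4,6,8] = (-7/8 - (-1/2)) / (8 - 2) = -1/16
f(x) = 1 + 3·(x - 2) + (-1/2)·(x - 2)(x - 4) + (-1/16)·(x - 2)(x - 4)(x - 6)
Expanding: f(x) = -(1/16)x^3 + (1/4)x^2 + (13/4)x - 6

f(x) = -(1/16)x^3 + (1/4)x^2 + (13/4)x - 6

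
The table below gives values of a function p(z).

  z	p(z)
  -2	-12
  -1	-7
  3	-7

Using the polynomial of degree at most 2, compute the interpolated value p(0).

Using Newton's divided-difference form:
p[-2,-1] = (-7 - (-12)) / (-1 - (-2)) = 5
p[-1,3] = (-7 - (-7)) / (3 - (-1)) = 0
p[-2,-1,3] = (0 - 5) / (3 - (-2)) = -1
p(0) = -12 + 5·(2) + (-1)·(2)·(1) = -4

-4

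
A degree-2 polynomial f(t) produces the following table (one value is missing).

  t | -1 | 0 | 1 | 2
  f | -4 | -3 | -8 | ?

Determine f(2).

-19

The 3 known values determine f uniquely (degree ≤ 2).
L_0(2) = (2)·(1)/[(-1)·(-2)] = 1
L_1(2) = (3)·(1)/[(1)·(-1)] = -3
L_2(2) = (3)·(2)/[(2)·(1)] = 3
Sum: (-4)·(1) + (-3)·(-3) + (-8)·(3) = -19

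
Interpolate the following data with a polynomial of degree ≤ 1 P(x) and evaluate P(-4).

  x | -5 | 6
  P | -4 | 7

-3

Evaluate each Lagrange basis at x = -4:
L_0(-4) = (-10)/[(-11)] = 10/11
L_1(-4) = (1)/[(11)] = 1/11
Sum: (-4)·(10/11) + 7·(1/11) = -3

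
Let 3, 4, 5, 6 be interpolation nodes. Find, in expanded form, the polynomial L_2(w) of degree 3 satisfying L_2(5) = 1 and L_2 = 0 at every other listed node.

L_2(w) = (w - 3)(w - 4)(w - 6) / [(2)·(1)·(-1)]
       = (w^3 - 13w^2 + 54w - 72) / (-2)

L_2(w) = -(1/2)w^3 + (13/2)w^2 - 27w + 36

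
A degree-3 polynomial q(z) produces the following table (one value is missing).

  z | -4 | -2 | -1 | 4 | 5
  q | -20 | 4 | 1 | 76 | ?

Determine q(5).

151

The 4 known values determine q uniquely (degree ≤ 3).
Evaluate each Lagrange basis at z = 5:
L_0(5) = (7)·(6)·(1)/[(-2)·(-3)·(-8)] = -7/8
L_1(5) = (9)·(6)·(1)/[(2)·(-1)·(-6)] = 9/2
L_2(5) = (9)·(7)·(1)/[(3)·(1)·(-5)] = -21/5
L_3(5) = (9)·(7)·(6)/[(8)·(6)·(5)] = 63/40
Sum: (-20)·(-7/8) + 4·(9/2) + 1·(-21/5) + 76·(63/40) = 151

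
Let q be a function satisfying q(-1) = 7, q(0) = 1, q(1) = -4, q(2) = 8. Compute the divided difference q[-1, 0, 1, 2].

8/3

q[-1,0] = (1 - 7) / (0 - (-1)) = -6
q[0,1] = (-4 - 1) / (1 - 0) = -5
q[1,2] = (8 - (-4)) / (2 - 1) = 12
q[-1,0,1] = (-5 - (-6)) / (1 - (-1)) = 1/2
q[0,1,2] = (12 - (-5)) / (2 - 0) = 17/2
q[-1,0,1,2] = (17/2 - 1/2) / (2 - (-1)) = 8/3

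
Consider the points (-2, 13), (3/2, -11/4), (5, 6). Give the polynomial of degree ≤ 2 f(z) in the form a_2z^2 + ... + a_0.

f(z) = z^2 - 4z + 1

Build the Lagrange basis polynomials:
L_0(z) = (z - 3/2)(z - 5) / [49/2] = (2/49)z^2 - (13/49)z + 15/49
L_1(z) = (z + 2)(z - 5) / [-49/4] = -(4/49)z^2 + (12/49)z + 40/49
L_2(z) = (z + 2)(z - 3/2) / [49/2] = (2/49)z^2 + (1/49)z - 6/49
f(z) = 13·L_0 + (-11/4)·L_1 + 6·L_2
  13·L_0(z) = (26/49)z^2 - (169/49)z + 195/49
  (-11/4)·L_1(z) = (11/49)z^2 - (33/49)z - 110/49
  6·L_2(z) = (12/49)z^2 + (6/49)z - 36/49
Adding term by term: z^2 - 4z + 1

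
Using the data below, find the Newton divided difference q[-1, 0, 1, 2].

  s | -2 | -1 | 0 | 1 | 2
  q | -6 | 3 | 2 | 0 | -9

q[-1,0] = (2 - 3) / (0 - (-1)) = -1
q[0,1] = (0 - 2) / (1 - 0) = -2
q[1,2] = (-9 - 0) / (2 - 1) = -9
q[-1,0,1] = (-2 - (-1)) / (1 - (-1)) = -1/2
q[0,1,2] = (-9 - (-2)) / (2 - 0) = -7/2
q[-1,0,1,2] = (-7/2 - (-1/2)) / (2 - (-1)) = -1

-1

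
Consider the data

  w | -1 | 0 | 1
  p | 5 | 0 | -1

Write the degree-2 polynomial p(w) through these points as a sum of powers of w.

Build the Lagrange basis polynomials:
L_0(w) = w(w - 1) / [2] = (1/2)w^2 - (1/2)w
L_1(w) = (w + 1)(w - 1) / [-1] = -w^2 + 1
L_2(w) = (w + 1)w / [2] = (1/2)w^2 + (1/2)w
p(w) = 5·L_0 + 0·L_1 + (-1)·L_2
  5·L_0(w) = (5/2)w^2 - (5/2)w
  0·L_1(w) = 0
  (-1)·L_2(w) = -(1/2)w^2 - (1/2)w
Adding term by term: 2w^2 - 3w

p(w) = 2w^2 - 3w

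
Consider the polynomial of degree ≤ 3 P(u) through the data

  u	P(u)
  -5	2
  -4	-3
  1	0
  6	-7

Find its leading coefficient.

The leading coefficient equals the top divided difference P[-5,-4,1,6].
P[-5,-4] = (-3 - 2) / (-4 - (-5)) = -5
P[-4,1] = (0 - (-3)) / (1 - (-4)) = 3/5
P[1,6] = (-7 - 0) / (6 - 1) = -7/5
P[-5,-4,1] = (3/5 - (-5)) / (1 - (-5)) = 14/15
P[-4,1,6] = (-7/5 - 3/5) / (6 - (-4)) = -1/5
P[-5,-4,1,6] = (-1/5 - 14/15) / (6 - (-5)) = -17/165

-17/165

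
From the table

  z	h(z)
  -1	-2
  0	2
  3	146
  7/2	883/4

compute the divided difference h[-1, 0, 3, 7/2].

h[-1,0] = (2 - (-2)) / (0 - (-1)) = 4
h[0,3] = (146 - 2) / (3 - 0) = 48
h[3,7/2] = (883/4 - 146) / (7/2 - 3) = 299/2
h[-1,0,3] = (48 - 4) / (3 - (-1)) = 11
h[0,3,7/2] = (299/2 - 48) / (7/2 - 0) = 29
h[-1,0,3,7/2] = (29 - 11) / (7/2 - (-1)) = 4

4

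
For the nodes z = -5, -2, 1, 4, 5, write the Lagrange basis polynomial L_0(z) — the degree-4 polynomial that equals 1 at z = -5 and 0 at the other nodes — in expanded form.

L_0(z) = (z + 2)(z - 1)(z - 4)(z - 5) / [(-3)·(-6)·(-9)·(-10)]
       = (z^4 - 8z^3 + 9z^2 + 38z - 40) / (1620)

L_0(z) = (1/1620)z^4 - (2/405)z^3 + (1/180)z^2 + (19/810)z - 2/81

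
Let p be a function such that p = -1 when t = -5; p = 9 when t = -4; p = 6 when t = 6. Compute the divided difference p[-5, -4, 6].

-103/110

p[-5,-4] = (9 - (-1)) / (-4 - (-5)) = 10
p[-4,6] = (6 - 9) / (6 - (-4)) = -3/10
p[-5,-4,6] = (-3/10 - 10) / (6 - (-5)) = -103/110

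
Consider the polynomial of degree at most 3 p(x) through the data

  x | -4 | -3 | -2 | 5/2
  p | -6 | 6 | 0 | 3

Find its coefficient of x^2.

Build the Lagrange basis polynomials:
L_0(x) = (x + 3)(x + 2)(x - 5/2) / [-13] = -(1/13)x^3 - (5/26)x^2 + (1/2)x + 15/13
L_1(x) = (x + 4)(x + 2)(x - 5/2) / [11/2] = (2/11)x^3 + (7/11)x^2 - (14/11)x - 40/11
L_2(x) = (x + 4)(x + 3)(x - 5/2) / [-9] = -(1/9)x^3 - (1/2)x^2 + (11/18)x + 10/3
L_3(x) = (x + 4)(x + 3)(x + 2) / [1287/8] = (8/1287)x^3 + (8/143)x^2 + (16/99)x + 64/429
p(x) = (-6)·L_0 + 6·L_1 + 0·L_2 + 3·L_3
Only the coefficient of x^2 is needed; take it from each L_i and combine:
(-6)·(-5/26) + 6·(7/11) + 0·(-1/2) + 3·(8/143) = 735/143

735/143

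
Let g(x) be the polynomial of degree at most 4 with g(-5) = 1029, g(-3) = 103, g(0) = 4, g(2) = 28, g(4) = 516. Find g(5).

1279

Using Newton's divided-difference form:
g[-5,-3] = (103 - 1029) / (-3 - (-5)) = -463
g[-3,0] = (4 - 103) / (0 - (-3)) = -33
g[0,2] = (28 - 4) / (2 - 0) = 12
g[2,4] = (516 - 28) / (4 - 2) = 244
g[-5,-3,0] = (-33 - (-463)) / (0 - (-5)) = 86
g[-3,0,2] = (12 - (-33)) / (2 - (-3)) = 9
g[0,2,4] = (244 - 12) / (4 - 0) = 58
g[-5,-3,0,2] = (9 - 86) / (2 - (-5)) = -11
g[-3,0,2,4] = (58 - 9) / (4 - (-3)) = 7
g[-5,-3,0,2,4] = (7 - (-11)) / (4 - (-5)) = 2
g(5) = 1029 + (-463)·(10) + 86·(10)·(8) + (-11)·(10)·(8)·(5) + 2·(10)·(8)·(5)·(3) = 1279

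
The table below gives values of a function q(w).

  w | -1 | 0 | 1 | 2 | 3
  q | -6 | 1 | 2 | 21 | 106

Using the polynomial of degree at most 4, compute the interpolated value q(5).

786

L_0(5) = (5)·(4)·(3)·(2)/[(-1)·(-2)·(-3)·(-4)] = 5
L_1(5) = (6)·(4)·(3)·(2)/[(1)·(-1)·(-2)·(-3)] = -24
L_2(5) = (6)·(5)·(3)·(2)/[(2)·(1)·(-1)·(-2)] = 45
L_3(5) = (6)·(5)·(4)·(2)/[(3)·(2)·(1)·(-1)] = -40
L_4(5) = (6)·(5)·(4)·(3)/[(4)·(3)·(2)·(1)] = 15
Sum: (-6)·(5) + 1·(-24) + 2·(45) + 21·(-40) + 106·(15) = 786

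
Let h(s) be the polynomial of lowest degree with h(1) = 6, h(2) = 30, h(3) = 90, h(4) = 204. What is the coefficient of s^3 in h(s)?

Build the Lagrange basis polynomials:
L_0(s) = (s - 2)(s - 3)(s - 4) / [-6] = -(1/6)s^3 + (3/2)s^2 - (13/3)s + 4
L_1(s) = (s - 1)(s - 3)(s - 4) / [2] = (1/2)s^3 - 4s^2 + (19/2)s - 6
L_2(s) = (s - 1)(s - 2)(s - 4) / [-2] = -(1/2)s^3 + (7/2)s^2 - 7s + 4
L_3(s) = (s - 1)(s - 2)(s - 3) / [6] = (1/6)s^3 - s^2 + (11/6)s - 1
h(s) = 6·L_0 + 30·L_1 + 90·L_2 + 204·L_3
Only the coefficient of s^3 is needed; take it from each L_i and combine:
6·(-1/6) + 30·(1/2) + 90·(-1/2) + 204·(1/6) = 3

3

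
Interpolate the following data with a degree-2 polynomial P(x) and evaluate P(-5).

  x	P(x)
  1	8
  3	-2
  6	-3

L_0(-5) = (-8)·(-11)/[(-2)·(-5)] = 44/5
L_1(-5) = (-6)·(-11)/[(2)·(-3)] = -11
L_2(-5) = (-6)·(-8)/[(5)·(3)] = 16/5
Sum: 8·(44/5) + (-2)·(-11) + (-3)·(16/5) = 414/5

414/5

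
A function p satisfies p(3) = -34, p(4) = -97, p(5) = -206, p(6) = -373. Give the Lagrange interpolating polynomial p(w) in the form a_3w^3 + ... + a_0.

p(w) = -2w^3 + w^2 + 4w - 1

L_0(w) = (w - 4)(w - 5)(w - 6) / [-6] = -(1/6)w^3 + (5/2)w^2 - (37/3)w + 20
L_1(w) = (w - 3)(w - 5)(w - 6) / [2] = (1/2)w^3 - 7w^2 + (63/2)w - 45
L_2(w) = (w - 3)(w - 4)(w - 6) / [-2] = -(1/2)w^3 + (13/2)w^2 - 27w + 36
L_3(w) = (w - 3)(w - 4)(w - 5) / [6] = (1/6)w^3 - 2w^2 + (47/6)w - 10
p(w) = (-34)·L_0 + (-97)·L_1 + (-206)·L_2 + (-373)·L_3
  (-34)·L_0(w) = (17/3)w^3 - 85w^2 + (1258/3)w - 680
  (-97)·L_1(w) = -(97/2)w^3 + 679w^2 - (6111/2)w + 4365
  (-206)·L_2(w) = 103w^3 - 1339w^2 + 5562w - 7416
  (-373)·L_3(w) = -(373/6)w^3 + 746w^2 - (17531/6)w + 3730
Adding term by term: -2w^3 + w^2 + 4w - 1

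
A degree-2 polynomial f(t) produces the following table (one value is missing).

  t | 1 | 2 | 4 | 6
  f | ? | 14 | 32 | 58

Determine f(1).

8

The 3 known values determine f uniquely (degree ≤ 2).
Evaluate each Lagrange basis at t = 1:
L_0(1) = (-3)·(-5)/[(-2)·(-4)] = 15/8
L_1(1) = (-1)·(-5)/[(2)·(-2)] = -5/4
L_2(1) = (-1)·(-3)/[(4)·(2)] = 3/8
Sum: 14·(15/8) + 32·(-5/4) + 58·(3/8) = 8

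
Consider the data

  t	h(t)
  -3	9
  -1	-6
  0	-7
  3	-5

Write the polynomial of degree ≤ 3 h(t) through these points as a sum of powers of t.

h(t) = -(7/24)t^3 + t^2 + (7/24)t - 7

Newton's divided differences:
h[-3,-1] = (-6 - 9) / (-1 - (-3)) = -15/2
h[-1,0] = (-7 - (-6)) / (0 - (-1)) = -1
h[0,3] = (-5 - (-7)) / (3 - 0) = 2/3
h[-3,-1,0] = (-1 - (-15/2)) / (0 - (-3)) = 13/6
h[-1,0,3] = (2/3 - (-1)) / (3 - (-1)) = 5/12
h[-3,-1,0,3] = (5/12 - 13/6) / (3 - (-3)) = -7/24
h(t) = 9 + (-15/2)·(t + 3) + (13/6)·(t + 3)(t + 1) + (-7/24)·(t + 3)(t + 1)t
Expanding: h(t) = -(7/24)t^3 + t^2 + (7/24)t - 7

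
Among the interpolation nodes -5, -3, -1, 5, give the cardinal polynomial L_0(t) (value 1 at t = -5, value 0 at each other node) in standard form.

L_0(t) = -(1/80)t^3 + (1/80)t^2 + (17/80)t + 3/16

L_0(t) = (t + 3)(t + 1)(t - 5) / [(-2)·(-4)·(-10)]
       = (t^3 - t^2 - 17t - 15) / (-80)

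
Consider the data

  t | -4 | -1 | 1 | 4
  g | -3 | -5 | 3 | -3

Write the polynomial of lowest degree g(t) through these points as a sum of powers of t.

g(t) = -(4/15)t^3 - (2/15)t^2 + (64/15)t - 13/15

Build the Lagrange basis polynomials:
L_0(t) = (t + 1)(t - 1)(t - 4) / [-120] = -(1/120)t^3 + (1/30)t^2 + (1/120)t - 1/30
L_1(t) = (t + 4)(t - 1)(t - 4) / [30] = (1/30)t^3 - (1/30)t^2 - (8/15)t + 8/15
L_2(t) = (t + 4)(t + 1)(t - 4) / [-30] = -(1/30)t^3 - (1/30)t^2 + (8/15)t + 8/15
L_3(t) = (t + 4)(t + 1)(t - 1) / [120] = (1/120)t^3 + (1/30)t^2 - (1/120)t - 1/30
g(t) = (-3)·L_0 + (-5)·L_1 + 3·L_2 + (-3)·L_3
  (-3)·L_0(t) = (1/40)t^3 - (1/10)t^2 - (1/40)t + 1/10
  (-5)·L_1(t) = -(1/6)t^3 + (1/6)t^2 + (8/3)t - 8/3
  3·L_2(t) = -(1/10)t^3 - (1/10)t^2 + (8/5)t + 8/5
  (-3)·L_3(t) = -(1/40)t^3 - (1/10)t^2 + (1/40)t + 1/10
Adding term by term: -(4/15)t^3 - (2/15)t^2 + (64/15)t - 13/15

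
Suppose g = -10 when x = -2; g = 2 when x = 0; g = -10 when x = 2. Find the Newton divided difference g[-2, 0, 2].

g[-2,0] = (2 - (-10)) / (0 - (-2)) = 6
g[0,2] = (-10 - 2) / (2 - 0) = -6
g[-2,0,2] = (-6 - 6) / (2 - (-2)) = -3

-3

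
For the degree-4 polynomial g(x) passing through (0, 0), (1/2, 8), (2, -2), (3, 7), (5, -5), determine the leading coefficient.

-226/135

Build the Lagrange basis polynomials:
L_0(x) = (x - 1/2)(x - 2)(x - 3)(x - 5) / [15] = (1/15)x^4 - (7/10)x^3 + (12/5)x^2 - (91/30)x + 1
L_1(x) = x(x - 2)(x - 3)(x - 5) / [-135/16] = -(16/135)x^4 + (32/27)x^3 - (496/135)x^2 + (32/9)x
L_2(x) = x(x - 1/2)(x - 3)(x - 5) / [9] = (1/9)x^4 - (17/18)x^3 + (19/9)x^2 - (5/6)x
L_3(x) = x(x - 1/2)(x - 2)(x - 5) / [-15] = -(1/15)x^4 + (1/2)x^3 - (9/10)x^2 + (1/3)x
L_4(x) = x(x - 1/2)(x - 2)(x - 3) / [135] = (1/135)x^4 - (11/270)x^3 + (17/270)x^2 - (1/45)x
g(x) = 0·L_0 + 8·L_1 + (-2)·L_2 + 7·L_3 + (-5)·L_4
Only the coefficient of x^4 is needed; take it from each L_i and combine:
0·(1/15) + 8·(-16/135) + (-2)·(1/9) + 7·(-1/15) + (-5)·(1/135) = -226/135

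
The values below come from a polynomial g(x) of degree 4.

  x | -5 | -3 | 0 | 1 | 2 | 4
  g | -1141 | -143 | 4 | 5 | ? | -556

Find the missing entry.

The 5 known values determine g uniquely (degree ≤ 4).
Evaluate each Lagrange basis at x = 2:
L_0(2) = (5)·(2)·(1)·(-2)/[(-2)·(-5)·(-6)·(-9)] = -1/27
L_1(2) = (7)·(2)·(1)·(-2)/[(2)·(-3)·(-4)·(-7)] = 1/6
L_2(2) = (7)·(5)·(1)·(-2)/[(5)·(3)·(-1)·(-4)] = -7/6
L_3(2) = (7)·(5)·(2)·(-2)/[(6)·(4)·(1)·(-3)] = 35/18
L_4(2) = (7)·(5)·(2)·(1)/[(9)·(7)·(4)·(3)] = 5/54
Sum: (-1141)·(-1/27) + (-143)·(1/6) + 4·(-7/6) + 5·(35/18) + (-556)·(5/54) = -28

-28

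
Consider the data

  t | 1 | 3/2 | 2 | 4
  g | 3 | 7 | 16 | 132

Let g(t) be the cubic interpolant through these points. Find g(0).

Evaluate each Lagrange basis at t = 0:
L_0(0) = (-3/2)·(-2)·(-4)/[(-1/2)·(-1)·(-3)] = 8
L_1(0) = (-1)·(-2)·(-4)/[(1/2)·(-1/2)·(-5/2)] = -64/5
L_2(0) = (-1)·(-3/2)·(-4)/[(1)·(1/2)·(-2)] = 6
L_3(0) = (-1)·(-3/2)·(-2)/[(3)·(5/2)·(2)] = -1/5
Sum: 3·(8) + 7·(-64/5) + 16·(6) + 132·(-1/5) = 4

4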